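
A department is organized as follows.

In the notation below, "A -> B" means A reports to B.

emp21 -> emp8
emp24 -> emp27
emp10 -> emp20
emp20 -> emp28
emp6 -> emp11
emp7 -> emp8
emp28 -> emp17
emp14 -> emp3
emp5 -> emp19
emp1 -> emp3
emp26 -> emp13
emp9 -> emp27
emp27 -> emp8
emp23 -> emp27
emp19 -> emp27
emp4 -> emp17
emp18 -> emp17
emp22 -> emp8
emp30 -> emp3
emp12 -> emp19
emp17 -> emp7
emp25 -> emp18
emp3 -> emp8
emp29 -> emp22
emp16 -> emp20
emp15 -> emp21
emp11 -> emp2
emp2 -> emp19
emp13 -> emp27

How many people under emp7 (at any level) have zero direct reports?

The people in emp7's organization with no one reporting to them are emp25, emp10, emp16, emp4. That is 4.

4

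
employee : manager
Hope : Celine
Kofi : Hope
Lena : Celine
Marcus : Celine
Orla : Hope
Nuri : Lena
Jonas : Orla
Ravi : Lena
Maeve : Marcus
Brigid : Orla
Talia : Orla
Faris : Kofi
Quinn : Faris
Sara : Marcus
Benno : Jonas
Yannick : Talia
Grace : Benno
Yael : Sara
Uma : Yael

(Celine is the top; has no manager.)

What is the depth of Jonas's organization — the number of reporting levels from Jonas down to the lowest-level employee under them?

2

The longest chain under Jonas runs Jonas → Benno → Grace, which is 2 levels below Jonas.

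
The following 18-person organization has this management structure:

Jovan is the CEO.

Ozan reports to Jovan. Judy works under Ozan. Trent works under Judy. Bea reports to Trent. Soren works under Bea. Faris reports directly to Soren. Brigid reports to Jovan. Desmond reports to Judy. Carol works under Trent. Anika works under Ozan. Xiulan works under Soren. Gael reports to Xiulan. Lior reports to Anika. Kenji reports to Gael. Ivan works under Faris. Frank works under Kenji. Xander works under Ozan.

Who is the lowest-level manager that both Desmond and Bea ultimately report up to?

Judy

Desmond's chain of managers is Judy, Ozan, Jovan. Bea's chain of managers is Trent, Judy, Ozan, Jovan. The first manager that appears in both chains is Judy.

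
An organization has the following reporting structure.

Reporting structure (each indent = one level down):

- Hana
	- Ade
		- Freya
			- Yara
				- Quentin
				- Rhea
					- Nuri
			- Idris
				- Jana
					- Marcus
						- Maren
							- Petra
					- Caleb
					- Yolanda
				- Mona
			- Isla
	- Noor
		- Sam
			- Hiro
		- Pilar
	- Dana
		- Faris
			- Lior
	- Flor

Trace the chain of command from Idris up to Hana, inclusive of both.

Idris -> Freya -> Ade -> Hana

Idris reports to Freya. Freya reports to Ade. Ade reports to Hana. Hana is at the top.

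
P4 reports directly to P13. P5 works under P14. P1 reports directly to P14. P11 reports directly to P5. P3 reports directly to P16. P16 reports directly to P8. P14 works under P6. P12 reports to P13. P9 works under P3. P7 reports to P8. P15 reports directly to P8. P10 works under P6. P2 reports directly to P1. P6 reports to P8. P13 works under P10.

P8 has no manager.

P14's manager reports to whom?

P8

P14 reports to P6, and P6 reports to P8. So P14's skip-level manager is P8.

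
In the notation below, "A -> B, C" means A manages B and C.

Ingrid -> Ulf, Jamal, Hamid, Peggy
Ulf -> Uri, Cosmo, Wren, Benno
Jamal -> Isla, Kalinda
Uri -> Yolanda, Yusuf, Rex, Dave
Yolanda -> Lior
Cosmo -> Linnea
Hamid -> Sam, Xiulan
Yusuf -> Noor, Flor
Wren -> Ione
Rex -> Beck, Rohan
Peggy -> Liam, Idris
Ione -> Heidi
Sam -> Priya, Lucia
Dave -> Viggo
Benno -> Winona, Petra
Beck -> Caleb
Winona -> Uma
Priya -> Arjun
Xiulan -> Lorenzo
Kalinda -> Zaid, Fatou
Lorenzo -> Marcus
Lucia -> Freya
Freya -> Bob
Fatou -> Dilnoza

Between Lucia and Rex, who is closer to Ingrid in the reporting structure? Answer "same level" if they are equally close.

same level

Both Lucia and Rex are 3 levels below Ingrid.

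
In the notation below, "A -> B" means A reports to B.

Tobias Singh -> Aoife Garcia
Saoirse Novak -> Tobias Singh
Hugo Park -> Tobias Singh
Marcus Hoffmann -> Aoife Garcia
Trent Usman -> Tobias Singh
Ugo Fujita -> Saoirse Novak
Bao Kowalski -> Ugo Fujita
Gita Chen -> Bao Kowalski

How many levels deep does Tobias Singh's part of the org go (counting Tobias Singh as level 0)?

4

The longest chain under Tobias Singh runs Tobias Singh → Saoirse Novak → Ugo Fujita → Bao Kowalski → Gita Chen, which is 4 levels below Tobias Singh.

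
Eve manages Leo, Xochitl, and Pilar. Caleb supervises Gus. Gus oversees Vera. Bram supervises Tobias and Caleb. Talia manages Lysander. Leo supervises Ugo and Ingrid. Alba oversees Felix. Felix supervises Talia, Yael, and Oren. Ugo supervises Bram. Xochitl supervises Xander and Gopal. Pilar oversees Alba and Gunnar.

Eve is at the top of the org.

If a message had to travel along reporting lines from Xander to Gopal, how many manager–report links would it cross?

Xander is 1 level below Xochitl, and Gopal is 1 level below Xochitl (their lowest common manager). The shortest path runs up from Xander to Xochitl and back down to Gopal: 1 + 1 = 2 links.

2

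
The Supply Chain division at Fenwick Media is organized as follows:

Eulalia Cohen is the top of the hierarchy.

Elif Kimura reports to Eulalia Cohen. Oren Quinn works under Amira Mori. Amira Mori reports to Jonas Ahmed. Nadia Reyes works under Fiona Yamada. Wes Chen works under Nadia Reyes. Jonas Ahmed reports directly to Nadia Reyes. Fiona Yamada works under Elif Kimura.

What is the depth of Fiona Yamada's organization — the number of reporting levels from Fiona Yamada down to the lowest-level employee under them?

4

The longest chain under Fiona Yamada runs Fiona Yamada → Nadia Reyes → Jonas Ahmed → Amira Mori → Oren Quinn, which is 4 levels below Fiona Yamada.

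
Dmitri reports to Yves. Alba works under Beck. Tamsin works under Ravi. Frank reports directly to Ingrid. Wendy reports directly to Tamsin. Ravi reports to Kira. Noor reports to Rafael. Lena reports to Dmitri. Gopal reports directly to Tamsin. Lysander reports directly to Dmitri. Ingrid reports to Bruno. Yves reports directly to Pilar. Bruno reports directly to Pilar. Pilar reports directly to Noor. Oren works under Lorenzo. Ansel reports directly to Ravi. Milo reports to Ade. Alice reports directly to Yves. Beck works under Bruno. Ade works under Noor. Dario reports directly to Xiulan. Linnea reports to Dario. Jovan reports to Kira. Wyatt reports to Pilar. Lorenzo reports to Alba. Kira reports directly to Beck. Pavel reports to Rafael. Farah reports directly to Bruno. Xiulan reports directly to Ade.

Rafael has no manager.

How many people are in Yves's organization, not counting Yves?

Yves directly manages Dmitri, Alice. Under Dmitri: Lysander, Lena (2). Alice has no reports. So Yves's organization is 2 direct reports plus everyone under them: 3 + 1 = 4.

4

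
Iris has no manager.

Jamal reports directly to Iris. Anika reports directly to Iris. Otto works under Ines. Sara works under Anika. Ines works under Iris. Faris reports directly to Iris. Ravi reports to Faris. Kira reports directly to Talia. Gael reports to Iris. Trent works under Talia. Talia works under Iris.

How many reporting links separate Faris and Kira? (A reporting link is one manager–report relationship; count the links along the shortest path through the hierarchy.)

3

Faris is 1 level below Iris, and Kira is 2 levels below Iris (their lowest common manager). The shortest path runs up from Faris to Iris and back down to Kira: 1 + 2 = 3 links.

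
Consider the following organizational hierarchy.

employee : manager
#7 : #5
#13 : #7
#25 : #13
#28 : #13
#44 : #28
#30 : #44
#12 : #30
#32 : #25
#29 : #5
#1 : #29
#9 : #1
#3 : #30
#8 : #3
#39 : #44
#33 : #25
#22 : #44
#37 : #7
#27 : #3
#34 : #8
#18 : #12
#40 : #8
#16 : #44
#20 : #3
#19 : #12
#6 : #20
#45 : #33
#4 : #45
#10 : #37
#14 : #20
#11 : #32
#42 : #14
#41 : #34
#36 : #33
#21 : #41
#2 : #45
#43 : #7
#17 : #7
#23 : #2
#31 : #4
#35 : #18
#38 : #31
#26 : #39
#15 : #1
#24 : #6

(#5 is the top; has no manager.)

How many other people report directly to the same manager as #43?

3

#43 reports to #7. #7's other direct reports are #13, #37, #17 — 3 peers.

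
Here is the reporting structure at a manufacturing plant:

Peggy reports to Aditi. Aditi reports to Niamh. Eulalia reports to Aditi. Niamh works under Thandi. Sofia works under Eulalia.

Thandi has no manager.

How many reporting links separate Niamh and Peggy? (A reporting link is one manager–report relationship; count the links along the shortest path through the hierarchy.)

Peggy is in Niamh's organization: the chain from Peggy up to Niamh is Peggy → Aditi → Niamh, which is 2 links.

2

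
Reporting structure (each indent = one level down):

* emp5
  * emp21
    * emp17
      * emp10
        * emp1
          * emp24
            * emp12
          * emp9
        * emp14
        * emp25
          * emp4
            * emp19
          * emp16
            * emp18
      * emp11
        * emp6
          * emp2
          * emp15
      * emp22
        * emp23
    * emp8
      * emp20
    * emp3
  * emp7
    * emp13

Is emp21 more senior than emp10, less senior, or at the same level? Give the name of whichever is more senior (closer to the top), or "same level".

emp21

emp21 is 1 level below emp5; emp10 is 3. emp21 is higher.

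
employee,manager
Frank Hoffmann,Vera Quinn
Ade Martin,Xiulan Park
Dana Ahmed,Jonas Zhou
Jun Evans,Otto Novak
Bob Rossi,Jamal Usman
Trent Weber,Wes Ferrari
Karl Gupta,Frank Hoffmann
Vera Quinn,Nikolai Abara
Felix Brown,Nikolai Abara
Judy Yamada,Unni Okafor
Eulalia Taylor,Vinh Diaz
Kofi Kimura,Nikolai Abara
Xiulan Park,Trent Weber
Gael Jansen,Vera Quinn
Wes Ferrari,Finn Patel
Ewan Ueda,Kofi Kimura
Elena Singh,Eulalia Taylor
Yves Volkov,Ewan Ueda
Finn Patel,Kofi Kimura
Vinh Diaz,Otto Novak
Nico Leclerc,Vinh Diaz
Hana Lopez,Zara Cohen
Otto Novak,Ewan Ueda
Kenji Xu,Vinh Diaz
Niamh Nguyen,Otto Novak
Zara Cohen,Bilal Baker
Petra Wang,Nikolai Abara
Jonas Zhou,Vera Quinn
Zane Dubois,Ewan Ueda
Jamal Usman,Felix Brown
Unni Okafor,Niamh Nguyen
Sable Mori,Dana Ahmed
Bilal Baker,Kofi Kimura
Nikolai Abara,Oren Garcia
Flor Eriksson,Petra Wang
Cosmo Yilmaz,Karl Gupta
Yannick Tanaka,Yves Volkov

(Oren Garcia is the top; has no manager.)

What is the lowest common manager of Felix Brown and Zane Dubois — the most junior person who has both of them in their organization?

Felix Brown's chain of managers is Nikolai Abara, Oren Garcia. Zane Dubois's chain of managers is Ewan Ueda, Kofi Kimura, Nikolai Abara, Oren Garcia. The first manager that appears in both chains is Nikolai Abara.

Nikolai Abara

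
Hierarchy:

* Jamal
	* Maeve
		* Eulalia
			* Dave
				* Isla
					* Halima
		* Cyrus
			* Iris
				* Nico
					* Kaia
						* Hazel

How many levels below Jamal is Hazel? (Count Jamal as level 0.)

6

Chain from Hazel up to Jamal: Hazel → Kaia → Nico → Iris → Cyrus → Maeve → Jamal. That is 6 steps up, so Hazel is 6 levels below Jamal.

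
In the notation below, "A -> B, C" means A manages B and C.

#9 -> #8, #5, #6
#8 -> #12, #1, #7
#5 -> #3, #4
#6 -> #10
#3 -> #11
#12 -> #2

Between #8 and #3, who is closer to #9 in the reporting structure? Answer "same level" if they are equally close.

#8 is 1 level below #9; #3 is 2. #8 is higher.

#8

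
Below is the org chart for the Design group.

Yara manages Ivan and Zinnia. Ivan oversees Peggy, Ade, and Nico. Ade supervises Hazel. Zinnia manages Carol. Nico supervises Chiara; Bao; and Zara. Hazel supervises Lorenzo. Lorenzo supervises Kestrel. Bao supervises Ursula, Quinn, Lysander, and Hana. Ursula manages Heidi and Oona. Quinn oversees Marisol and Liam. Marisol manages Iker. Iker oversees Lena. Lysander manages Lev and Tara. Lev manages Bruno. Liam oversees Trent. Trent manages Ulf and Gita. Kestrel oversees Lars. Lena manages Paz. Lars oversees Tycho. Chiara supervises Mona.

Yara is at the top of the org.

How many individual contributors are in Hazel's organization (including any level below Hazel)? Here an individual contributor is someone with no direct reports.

The only person in Hazel's organization with no one reporting to them is Tycho. That is 1.

1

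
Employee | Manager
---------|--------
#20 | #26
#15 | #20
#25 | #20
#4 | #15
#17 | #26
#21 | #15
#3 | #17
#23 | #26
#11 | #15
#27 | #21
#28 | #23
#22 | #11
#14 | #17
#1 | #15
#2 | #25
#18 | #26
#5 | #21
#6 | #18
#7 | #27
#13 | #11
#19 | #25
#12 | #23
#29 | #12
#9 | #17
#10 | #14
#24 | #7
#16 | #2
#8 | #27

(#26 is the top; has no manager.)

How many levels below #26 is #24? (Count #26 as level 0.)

Chain from #24 up to #26: #24 → #7 → #27 → #21 → #15 → #20 → #26. That is 6 steps up, so #24 is 6 levels below #26.

6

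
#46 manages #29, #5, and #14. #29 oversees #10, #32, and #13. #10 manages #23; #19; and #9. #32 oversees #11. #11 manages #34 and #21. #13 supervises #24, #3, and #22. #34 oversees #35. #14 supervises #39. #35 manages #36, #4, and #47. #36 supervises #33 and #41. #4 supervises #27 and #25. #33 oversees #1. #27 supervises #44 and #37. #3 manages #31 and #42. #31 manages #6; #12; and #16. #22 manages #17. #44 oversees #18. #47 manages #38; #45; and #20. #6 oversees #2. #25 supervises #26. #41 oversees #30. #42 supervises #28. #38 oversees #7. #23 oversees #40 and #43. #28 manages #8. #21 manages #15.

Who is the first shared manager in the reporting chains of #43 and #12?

#29

#43's chain of managers is #23, #10, #29, #46. #12's chain of managers is #31, #3, #13, #29, #46. The first manager that appears in both chains is #29.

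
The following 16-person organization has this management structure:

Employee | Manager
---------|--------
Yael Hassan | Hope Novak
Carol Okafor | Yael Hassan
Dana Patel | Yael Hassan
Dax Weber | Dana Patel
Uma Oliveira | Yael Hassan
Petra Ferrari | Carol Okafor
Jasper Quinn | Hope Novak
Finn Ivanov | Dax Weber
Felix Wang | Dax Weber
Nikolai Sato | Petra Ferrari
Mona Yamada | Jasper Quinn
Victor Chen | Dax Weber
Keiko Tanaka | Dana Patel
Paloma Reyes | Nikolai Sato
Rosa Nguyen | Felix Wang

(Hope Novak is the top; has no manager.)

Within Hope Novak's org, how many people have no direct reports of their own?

The people in Hope Novak's organization with no one reporting to them are Mona Yamada, Uma Oliveira, Keiko Tanaka, Victor Chen, Rosa Nguyen, Finn Ivanov, Paloma Reyes. That is 7.

7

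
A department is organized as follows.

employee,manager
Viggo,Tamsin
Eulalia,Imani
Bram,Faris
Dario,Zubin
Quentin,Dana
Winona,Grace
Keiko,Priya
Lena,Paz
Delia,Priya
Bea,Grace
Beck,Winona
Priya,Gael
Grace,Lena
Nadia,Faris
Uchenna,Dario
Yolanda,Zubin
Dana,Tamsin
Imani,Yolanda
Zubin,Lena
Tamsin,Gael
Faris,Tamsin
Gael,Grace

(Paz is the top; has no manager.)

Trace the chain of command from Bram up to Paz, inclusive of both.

Bram reports to Faris. Faris reports to Tamsin. Tamsin reports to Gael. Gael reports to Grace. Grace reports to Lena. Lena reports to Paz. Paz is at the top.

Bram -> Faris -> Tamsin -> Gael -> Grace -> Lena -> Paz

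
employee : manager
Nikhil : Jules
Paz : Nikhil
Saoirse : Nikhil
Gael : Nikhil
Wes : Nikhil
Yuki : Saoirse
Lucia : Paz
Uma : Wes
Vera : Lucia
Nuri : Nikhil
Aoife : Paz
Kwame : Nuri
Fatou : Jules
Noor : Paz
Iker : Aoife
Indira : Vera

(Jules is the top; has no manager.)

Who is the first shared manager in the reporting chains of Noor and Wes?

Nikhil

Noor's chain of managers is Paz, Nikhil, Jules. Wes's chain of managers is Nikhil, Jules. The first manager that appears in both chains is Nikhil.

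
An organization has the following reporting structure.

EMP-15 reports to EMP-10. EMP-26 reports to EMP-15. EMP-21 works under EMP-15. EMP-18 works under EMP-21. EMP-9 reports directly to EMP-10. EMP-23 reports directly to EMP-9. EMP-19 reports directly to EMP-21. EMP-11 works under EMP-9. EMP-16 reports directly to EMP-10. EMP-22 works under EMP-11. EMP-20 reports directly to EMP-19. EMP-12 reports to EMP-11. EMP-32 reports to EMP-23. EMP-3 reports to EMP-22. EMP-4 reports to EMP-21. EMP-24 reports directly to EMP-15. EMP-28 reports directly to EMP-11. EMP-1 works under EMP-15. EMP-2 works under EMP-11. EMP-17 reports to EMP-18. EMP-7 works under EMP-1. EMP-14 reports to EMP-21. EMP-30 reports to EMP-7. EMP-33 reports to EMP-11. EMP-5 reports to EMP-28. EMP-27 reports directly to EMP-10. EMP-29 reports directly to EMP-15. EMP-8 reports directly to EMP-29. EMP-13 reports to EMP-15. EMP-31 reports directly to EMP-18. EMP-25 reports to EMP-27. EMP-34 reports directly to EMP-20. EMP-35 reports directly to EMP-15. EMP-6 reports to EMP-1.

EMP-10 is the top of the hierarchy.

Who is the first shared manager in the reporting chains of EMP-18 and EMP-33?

EMP-18's chain of managers is EMP-21, EMP-15, EMP-10. EMP-33's chain of managers is EMP-11, EMP-9, EMP-10. The first manager that appears in both chains is EMP-10.

EMP-10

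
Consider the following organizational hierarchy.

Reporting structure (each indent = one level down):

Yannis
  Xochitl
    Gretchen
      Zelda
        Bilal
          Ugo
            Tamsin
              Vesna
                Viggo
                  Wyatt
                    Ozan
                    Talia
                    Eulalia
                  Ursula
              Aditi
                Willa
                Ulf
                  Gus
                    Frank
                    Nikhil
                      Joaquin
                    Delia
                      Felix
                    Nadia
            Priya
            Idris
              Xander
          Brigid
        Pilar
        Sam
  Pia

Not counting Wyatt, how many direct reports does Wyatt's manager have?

Wyatt reports to Viggo. Viggo's other direct reports are Ursula — 1 peer.

1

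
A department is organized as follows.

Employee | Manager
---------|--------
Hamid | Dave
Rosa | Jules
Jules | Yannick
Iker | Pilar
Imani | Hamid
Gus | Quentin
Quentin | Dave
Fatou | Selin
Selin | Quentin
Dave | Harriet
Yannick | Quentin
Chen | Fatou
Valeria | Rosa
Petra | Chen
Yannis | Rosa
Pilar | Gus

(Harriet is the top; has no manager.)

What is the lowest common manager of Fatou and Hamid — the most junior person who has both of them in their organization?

Fatou's chain of managers is Selin, Quentin, Dave, Harriet. Hamid's chain of managers is Dave, Harriet. The first manager that appears in both chains is Dave.

Dave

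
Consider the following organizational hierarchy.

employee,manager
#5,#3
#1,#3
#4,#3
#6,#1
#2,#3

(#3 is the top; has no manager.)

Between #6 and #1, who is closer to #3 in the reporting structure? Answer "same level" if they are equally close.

#1

#6 is 2 levels below #3; #1 is 1. #1 is higher.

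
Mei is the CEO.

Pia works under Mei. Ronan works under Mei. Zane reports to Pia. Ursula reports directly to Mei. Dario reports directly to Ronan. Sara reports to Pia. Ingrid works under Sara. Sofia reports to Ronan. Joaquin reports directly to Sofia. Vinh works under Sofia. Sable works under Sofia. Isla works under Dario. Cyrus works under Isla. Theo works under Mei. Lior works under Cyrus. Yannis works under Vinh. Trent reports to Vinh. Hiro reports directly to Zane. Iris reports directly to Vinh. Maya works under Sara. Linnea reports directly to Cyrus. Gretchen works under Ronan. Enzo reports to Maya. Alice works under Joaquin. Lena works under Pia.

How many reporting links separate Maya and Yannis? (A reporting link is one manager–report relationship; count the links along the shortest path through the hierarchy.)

Maya is 3 levels below Mei, and Yannis is 4 levels below Mei (their lowest common manager). The shortest path runs up from Maya to Mei and back down to Yannis: 3 + 4 = 7 links.

7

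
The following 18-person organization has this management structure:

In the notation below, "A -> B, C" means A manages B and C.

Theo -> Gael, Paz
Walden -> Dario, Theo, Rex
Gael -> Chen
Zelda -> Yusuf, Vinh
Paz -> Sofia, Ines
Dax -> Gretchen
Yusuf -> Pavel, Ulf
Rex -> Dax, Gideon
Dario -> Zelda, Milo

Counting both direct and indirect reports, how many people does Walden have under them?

Walden directly manages Dario, Theo, Rex. Under Dario: Milo, Zelda, Vinh, Yusuf, Ulf, Pavel (6). Under Theo: Paz, Ines, Sofia, Gael, Chen (5). Under Rex: Gideon, Dax, Gretchen (3). So Walden's organization is 3 direct reports plus everyone under them: 7 + 6 + 4 = 17.

17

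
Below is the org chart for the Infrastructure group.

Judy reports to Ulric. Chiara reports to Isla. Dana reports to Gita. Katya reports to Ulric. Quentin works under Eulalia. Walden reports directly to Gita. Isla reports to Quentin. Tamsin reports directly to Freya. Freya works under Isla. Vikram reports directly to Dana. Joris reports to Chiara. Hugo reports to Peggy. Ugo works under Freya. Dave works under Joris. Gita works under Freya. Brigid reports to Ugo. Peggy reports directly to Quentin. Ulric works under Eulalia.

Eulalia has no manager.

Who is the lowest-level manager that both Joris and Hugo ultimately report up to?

Quentin

Joris's chain of managers is Chiara, Isla, Quentin, Eulalia. Hugo's chain of managers is Peggy, Quentin, Eulalia. The first manager that appears in both chains is Quentin.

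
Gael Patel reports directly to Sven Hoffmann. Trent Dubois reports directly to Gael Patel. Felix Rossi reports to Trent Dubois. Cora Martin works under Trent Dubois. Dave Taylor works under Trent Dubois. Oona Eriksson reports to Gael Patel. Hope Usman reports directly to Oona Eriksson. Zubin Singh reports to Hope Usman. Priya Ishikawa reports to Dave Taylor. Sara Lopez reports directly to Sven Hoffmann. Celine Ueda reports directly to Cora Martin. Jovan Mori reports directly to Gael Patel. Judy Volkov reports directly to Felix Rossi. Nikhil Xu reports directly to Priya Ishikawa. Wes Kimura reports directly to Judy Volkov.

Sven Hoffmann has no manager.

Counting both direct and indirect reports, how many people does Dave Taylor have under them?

2

Dave Taylor directly manages Priya Ishikawa. Under Priya Ishikawa: Nikhil Xu (1). That's 2 in total.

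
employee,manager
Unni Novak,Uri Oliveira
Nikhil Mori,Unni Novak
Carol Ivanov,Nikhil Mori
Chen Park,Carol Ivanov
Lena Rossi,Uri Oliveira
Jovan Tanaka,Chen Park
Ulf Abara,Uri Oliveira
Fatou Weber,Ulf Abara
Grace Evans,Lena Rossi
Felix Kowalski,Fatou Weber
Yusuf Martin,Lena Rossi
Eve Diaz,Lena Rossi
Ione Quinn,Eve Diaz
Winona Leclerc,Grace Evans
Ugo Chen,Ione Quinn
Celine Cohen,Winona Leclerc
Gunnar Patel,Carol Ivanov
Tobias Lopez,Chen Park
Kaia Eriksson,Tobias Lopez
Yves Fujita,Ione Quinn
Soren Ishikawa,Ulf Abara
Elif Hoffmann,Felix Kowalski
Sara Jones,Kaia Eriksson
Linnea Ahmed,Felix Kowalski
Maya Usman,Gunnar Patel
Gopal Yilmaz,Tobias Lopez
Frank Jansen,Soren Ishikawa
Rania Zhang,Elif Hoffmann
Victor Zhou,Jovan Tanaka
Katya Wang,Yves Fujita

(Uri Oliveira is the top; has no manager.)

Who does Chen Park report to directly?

Chen Park reports directly to Carol Ivanov.

Carol Ivanov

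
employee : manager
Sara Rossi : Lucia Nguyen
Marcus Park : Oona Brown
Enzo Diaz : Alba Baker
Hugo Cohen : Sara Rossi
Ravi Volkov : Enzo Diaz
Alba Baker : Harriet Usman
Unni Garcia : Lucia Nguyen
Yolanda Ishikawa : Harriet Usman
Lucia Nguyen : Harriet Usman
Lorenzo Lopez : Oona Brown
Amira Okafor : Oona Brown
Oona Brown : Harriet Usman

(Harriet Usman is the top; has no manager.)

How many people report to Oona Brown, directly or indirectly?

Oona Brown directly manages Lorenzo Lopez, Marcus Park, Amira Okafor. Lorenzo Lopez has no reports. Marcus Park has no reports. Amira Okafor has no reports. So Oona Brown's organization is 3 direct reports plus everyone under them: 1 + 1 + 1 = 3.

3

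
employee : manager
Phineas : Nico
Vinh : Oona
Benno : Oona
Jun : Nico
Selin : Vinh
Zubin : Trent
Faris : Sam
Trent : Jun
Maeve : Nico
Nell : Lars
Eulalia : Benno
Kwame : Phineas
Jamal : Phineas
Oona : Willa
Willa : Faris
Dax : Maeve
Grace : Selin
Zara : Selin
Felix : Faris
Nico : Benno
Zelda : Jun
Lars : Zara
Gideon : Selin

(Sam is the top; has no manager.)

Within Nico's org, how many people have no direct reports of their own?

The people in Nico's organization with no one reporting to them are Zubin, Zelda, Kwame, Jamal, Dax. That is 5.

5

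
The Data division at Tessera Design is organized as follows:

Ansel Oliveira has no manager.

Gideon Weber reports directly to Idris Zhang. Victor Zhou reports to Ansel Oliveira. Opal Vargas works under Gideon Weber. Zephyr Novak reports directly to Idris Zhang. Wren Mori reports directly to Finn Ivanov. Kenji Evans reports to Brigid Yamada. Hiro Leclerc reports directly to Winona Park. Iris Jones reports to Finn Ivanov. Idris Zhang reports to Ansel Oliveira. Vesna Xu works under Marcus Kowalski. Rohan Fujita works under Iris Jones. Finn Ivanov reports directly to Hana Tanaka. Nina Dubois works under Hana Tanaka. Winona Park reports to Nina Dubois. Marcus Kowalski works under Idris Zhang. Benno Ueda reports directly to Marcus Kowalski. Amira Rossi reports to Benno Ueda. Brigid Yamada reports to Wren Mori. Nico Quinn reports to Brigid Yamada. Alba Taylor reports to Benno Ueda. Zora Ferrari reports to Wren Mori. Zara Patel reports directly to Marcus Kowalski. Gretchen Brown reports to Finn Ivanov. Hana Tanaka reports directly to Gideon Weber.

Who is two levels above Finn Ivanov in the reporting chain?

Finn Ivanov reports to Hana Tanaka, and Hana Tanaka reports to Gideon Weber. So Finn Ivanov's skip-level manager is Gideon Weber.

Gideon Weber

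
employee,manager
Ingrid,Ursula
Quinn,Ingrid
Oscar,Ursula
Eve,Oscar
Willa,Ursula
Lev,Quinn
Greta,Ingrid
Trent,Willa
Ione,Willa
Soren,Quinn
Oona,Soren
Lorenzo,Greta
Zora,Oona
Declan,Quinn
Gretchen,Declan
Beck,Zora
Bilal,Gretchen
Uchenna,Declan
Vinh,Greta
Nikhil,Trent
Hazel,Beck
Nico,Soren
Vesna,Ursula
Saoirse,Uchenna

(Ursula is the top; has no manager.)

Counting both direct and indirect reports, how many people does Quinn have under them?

Quinn directly manages Lev, Soren, Declan. Lev has no reports. Under Soren: Nico, Oona, Zora, Beck, Hazel (5). Under Declan: Uchenna, Saoirse, Gretchen, Bilal (4). So Quinn's organization is 3 direct reports plus everyone under them: 1 + 6 + 5 = 12.

12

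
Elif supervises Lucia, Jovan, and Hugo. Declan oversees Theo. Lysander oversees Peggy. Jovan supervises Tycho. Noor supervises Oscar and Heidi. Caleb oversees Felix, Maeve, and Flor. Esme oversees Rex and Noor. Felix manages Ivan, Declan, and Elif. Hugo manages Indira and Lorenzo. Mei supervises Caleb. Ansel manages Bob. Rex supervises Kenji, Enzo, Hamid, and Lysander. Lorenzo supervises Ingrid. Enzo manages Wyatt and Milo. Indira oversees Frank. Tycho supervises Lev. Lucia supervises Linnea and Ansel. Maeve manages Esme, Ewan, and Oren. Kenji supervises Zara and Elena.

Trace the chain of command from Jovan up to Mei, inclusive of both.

Jovan -> Elif -> Felix -> Caleb -> Mei

Jovan reports to Elif. Elif reports to Felix. Felix reports to Caleb. Caleb reports to Mei. Mei is at the top.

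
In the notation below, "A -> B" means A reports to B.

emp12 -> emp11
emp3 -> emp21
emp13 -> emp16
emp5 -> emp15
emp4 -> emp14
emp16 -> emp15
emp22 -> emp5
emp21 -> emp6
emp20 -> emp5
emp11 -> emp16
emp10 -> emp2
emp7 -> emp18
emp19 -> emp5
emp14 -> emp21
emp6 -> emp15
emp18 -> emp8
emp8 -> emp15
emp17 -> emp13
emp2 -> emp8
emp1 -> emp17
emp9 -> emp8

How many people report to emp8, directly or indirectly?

5

emp8 directly manages emp2, emp18, emp9. Under emp2: emp10 (1). Under emp18: emp7 (1). emp9 has no reports. So emp8's organization is 3 direct reports plus everyone under them: 2 + 2 + 1 = 5.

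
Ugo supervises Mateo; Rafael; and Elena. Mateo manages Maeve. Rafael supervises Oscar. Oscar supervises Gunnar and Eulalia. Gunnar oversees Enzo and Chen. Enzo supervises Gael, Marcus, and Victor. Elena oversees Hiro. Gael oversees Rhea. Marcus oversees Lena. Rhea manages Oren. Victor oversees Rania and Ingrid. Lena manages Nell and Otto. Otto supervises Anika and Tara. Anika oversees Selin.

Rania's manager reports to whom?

Rania reports to Victor, and Victor reports to Enzo. So Rania's skip-level manager is Enzo.

Enzo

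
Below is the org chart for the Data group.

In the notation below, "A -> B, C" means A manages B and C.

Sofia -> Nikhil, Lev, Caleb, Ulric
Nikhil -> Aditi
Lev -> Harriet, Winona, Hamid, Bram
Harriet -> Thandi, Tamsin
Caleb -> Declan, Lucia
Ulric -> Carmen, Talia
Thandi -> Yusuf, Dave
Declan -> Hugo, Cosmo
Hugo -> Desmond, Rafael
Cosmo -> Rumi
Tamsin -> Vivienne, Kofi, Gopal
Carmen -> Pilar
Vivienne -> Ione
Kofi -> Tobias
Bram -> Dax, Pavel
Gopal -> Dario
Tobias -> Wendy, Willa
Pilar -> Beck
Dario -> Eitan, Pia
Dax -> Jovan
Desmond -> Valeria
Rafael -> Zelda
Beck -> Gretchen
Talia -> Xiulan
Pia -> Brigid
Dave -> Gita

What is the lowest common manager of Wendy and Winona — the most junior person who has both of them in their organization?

Wendy's chain of managers is Tobias, Kofi, Tamsin, Harriet, Lev, Sofia. Winona's chain of managers is Lev, Sofia. The first manager that appears in both chains is Lev.

Lev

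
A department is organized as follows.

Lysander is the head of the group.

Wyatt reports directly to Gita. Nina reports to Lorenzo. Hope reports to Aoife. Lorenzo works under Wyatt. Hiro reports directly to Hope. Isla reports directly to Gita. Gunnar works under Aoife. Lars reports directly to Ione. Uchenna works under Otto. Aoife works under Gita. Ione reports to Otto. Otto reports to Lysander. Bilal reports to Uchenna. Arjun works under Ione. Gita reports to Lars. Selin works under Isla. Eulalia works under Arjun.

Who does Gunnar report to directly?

Gunnar reports directly to Aoife.

Aoife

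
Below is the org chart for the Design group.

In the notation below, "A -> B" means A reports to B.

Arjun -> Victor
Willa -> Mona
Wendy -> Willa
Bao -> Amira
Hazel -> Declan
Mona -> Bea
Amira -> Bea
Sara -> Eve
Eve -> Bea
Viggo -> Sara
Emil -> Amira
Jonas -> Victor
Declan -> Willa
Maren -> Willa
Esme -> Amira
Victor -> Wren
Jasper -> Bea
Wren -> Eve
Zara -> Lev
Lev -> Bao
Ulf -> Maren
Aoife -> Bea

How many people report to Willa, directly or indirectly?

5

Willa directly manages Wendy, Declan, Maren. Wendy has no reports. Under Declan: Hazel (1). Under Maren: Ulf (1). So Willa's organization is 3 direct reports plus everyone under them: 1 + 2 + 2 = 5.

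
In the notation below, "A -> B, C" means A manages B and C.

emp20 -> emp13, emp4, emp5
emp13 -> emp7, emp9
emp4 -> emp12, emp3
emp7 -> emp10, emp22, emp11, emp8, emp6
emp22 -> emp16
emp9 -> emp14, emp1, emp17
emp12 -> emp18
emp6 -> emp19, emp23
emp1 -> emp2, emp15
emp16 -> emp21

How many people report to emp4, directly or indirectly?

emp4 directly manages emp12, emp3. Under emp12: emp18 (1). emp3 has no reports. So emp4's organization is 2 direct reports plus everyone under them: 2 + 1 = 3.

3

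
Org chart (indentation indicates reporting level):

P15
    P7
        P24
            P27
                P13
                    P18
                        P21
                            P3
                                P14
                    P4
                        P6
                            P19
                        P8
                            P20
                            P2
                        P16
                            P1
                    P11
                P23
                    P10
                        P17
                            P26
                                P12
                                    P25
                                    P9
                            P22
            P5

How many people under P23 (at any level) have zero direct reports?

The people in P23's organization with no one reporting to them are P22, P9, P25. That is 3.

3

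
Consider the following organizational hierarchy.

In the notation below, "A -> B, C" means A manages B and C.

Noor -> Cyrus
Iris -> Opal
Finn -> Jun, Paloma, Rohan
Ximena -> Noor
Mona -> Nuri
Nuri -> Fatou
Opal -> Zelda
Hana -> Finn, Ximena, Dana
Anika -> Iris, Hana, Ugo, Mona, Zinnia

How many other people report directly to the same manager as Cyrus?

Cyrus reports to Noor, and Noor has no other direct reports. Cyrus has 0 peers.

0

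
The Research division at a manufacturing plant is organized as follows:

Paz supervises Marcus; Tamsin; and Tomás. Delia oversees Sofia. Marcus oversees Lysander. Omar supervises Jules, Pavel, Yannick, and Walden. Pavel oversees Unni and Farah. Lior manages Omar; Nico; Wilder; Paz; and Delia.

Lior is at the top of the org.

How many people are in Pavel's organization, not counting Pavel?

Pavel directly manages Unni, Farah. Unni has no reports. Farah has no reports. So Pavel's organization is 2 direct reports plus everyone under them: 1 + 1 = 2.

2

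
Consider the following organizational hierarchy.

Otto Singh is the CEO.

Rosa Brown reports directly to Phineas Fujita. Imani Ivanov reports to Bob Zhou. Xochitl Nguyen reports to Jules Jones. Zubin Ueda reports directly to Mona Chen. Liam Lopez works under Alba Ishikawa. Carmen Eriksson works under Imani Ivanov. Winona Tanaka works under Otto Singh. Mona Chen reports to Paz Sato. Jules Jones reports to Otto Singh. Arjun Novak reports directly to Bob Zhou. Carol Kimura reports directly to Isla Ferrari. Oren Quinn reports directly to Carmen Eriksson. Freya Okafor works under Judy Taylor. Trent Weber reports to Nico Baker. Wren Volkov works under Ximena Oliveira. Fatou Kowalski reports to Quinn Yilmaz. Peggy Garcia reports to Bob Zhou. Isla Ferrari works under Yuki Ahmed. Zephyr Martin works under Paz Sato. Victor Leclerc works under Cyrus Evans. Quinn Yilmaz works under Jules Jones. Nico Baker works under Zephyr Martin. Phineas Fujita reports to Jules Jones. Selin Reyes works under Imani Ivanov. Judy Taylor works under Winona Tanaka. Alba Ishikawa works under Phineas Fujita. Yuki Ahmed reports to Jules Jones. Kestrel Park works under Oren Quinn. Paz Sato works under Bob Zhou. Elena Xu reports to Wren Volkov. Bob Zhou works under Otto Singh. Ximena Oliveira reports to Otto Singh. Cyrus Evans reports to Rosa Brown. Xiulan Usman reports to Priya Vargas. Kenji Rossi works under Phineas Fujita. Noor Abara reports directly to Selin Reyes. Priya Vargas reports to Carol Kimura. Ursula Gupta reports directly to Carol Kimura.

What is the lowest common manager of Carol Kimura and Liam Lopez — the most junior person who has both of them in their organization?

Jules Jones

Carol Kimura's chain of managers is Isla Ferrari, Yuki Ahmed, Jules Jones, Otto Singh. Liam Lopez's chain of managers is Alba Ishikawa, Phineas Fujita, Jules Jones, Otto Singh. The first manager that appears in both chains is Jules Jones.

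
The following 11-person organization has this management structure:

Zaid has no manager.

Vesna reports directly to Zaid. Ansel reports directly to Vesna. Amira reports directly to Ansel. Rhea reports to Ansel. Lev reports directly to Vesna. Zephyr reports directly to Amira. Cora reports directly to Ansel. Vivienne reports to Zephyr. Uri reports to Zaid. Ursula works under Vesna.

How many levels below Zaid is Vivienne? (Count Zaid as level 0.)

Chain from Vivienne up to Zaid: Vivienne → Zephyr → Amira → Ansel → Vesna → Zaid. That is 5 steps up, so Vivienne is 5 levels below Zaid.

5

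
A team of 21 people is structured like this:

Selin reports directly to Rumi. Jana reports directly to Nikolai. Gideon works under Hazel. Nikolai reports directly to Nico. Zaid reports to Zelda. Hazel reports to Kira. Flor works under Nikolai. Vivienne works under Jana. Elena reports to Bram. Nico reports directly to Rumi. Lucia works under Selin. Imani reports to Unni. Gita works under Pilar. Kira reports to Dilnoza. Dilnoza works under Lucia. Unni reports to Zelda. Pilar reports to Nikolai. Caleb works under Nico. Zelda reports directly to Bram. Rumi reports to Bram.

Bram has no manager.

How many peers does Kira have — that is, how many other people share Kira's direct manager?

0

Kira reports to Dilnoza, and Dilnoza has no other direct reports. Kira has 0 peers.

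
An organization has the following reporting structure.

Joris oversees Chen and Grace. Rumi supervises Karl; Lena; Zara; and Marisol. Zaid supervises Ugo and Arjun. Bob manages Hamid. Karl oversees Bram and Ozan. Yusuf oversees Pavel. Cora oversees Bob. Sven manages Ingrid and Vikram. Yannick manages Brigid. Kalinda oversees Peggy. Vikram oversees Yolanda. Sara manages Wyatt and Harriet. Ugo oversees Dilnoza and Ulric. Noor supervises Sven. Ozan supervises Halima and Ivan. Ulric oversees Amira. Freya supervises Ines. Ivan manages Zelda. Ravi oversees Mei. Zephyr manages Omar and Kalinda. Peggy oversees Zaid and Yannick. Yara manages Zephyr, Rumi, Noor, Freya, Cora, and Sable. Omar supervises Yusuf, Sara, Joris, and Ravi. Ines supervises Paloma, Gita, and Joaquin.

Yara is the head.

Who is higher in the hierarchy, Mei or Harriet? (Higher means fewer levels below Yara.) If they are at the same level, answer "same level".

same level

Both Mei and Harriet are 4 levels below Yara.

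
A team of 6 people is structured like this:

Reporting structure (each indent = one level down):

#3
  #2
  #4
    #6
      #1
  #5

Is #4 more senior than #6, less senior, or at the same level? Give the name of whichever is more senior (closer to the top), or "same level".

#4

#4 is 1 level below #3; #6 is 2. #4 is higher.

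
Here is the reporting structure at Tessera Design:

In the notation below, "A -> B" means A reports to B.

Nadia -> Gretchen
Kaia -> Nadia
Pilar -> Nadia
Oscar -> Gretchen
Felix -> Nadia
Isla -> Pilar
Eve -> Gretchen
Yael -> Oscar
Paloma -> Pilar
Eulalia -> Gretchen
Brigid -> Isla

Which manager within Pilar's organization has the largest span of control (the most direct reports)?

Pilar

Direct-report counts within Pilar's organization: Pilar has 2; Isla has 1. The largest is 2, held by Pilar.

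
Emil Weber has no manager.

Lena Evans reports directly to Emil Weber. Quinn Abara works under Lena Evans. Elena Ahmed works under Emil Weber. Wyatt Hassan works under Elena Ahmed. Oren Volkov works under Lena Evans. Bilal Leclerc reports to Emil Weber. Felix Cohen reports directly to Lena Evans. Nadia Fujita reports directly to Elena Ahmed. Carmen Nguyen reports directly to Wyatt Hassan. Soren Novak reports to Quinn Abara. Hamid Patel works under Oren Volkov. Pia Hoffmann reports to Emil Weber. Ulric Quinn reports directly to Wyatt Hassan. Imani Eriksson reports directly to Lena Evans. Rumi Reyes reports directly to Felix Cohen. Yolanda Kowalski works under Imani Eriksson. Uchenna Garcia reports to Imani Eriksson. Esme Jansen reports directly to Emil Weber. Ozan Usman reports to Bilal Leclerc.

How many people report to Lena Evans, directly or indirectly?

9

Lena Evans directly manages Quinn Abara, Oren Volkov, Felix Cohen, Imani Eriksson. Under Quinn Abara: Soren Novak (1). Under Oren Volkov: Hamid Patel (1). Under Felix Cohen: Rumi Reyes (1). Under Imani Eriksson: Uchenna Garcia, Yolanda Kowalski (2). So Lena Evans's organization is 4 direct reports plus everyone under them: 2 + 2 + 2 + 3 = 9.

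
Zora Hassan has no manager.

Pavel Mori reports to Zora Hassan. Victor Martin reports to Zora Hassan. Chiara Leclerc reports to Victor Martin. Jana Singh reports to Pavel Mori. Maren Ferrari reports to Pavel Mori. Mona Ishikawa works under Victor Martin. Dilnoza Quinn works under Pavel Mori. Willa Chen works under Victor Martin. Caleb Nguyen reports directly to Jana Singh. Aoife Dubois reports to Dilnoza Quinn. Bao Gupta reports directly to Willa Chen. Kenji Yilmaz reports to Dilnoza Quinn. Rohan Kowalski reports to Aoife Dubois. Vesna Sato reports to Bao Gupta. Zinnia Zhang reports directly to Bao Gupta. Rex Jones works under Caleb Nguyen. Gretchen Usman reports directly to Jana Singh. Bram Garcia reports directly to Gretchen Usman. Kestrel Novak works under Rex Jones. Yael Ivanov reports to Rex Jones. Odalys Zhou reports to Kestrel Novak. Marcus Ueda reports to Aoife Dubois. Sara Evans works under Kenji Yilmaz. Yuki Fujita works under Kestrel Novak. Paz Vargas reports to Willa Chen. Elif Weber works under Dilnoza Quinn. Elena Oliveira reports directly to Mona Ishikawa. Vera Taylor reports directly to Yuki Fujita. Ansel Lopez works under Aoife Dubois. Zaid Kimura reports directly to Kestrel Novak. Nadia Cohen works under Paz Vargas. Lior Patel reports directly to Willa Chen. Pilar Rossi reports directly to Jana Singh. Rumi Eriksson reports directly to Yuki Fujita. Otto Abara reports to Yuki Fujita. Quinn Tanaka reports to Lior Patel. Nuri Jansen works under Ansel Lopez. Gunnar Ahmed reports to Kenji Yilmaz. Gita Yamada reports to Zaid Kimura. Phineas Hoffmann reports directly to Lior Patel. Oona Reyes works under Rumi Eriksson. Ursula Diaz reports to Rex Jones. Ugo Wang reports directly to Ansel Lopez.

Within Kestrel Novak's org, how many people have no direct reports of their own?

5

The people in Kestrel Novak's organization with no one reporting to them are Gita Yamada, Otto Abara, Oona Reyes, Vera Taylor, Odalys Zhou. That is 5.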